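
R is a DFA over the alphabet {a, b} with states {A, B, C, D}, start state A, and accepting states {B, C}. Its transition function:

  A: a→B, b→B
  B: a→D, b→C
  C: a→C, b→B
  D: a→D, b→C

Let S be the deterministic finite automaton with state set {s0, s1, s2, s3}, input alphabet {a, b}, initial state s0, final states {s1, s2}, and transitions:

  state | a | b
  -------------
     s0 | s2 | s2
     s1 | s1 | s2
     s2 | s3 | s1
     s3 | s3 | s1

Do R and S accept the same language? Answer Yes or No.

Exploring the product automaton R × S from the start pair (A, s0), following both machines on each input symbol, reaches 4 state pairs: (A, s0), (B, s2), (D, s3), (C, s1).
R accepts in {B, C} and S accepts in {s1, s2}. In every reachable pair the two components are either both accepting — (B, s2), (C, s1) — or both non-accepting, so no string is accepted by exactly one of the machines: L(R) \ L(S) and L(S) \ L(R) are both empty.
Hence every string is accepted by R iff it is accepted by S, and the two languages coincide.

Yes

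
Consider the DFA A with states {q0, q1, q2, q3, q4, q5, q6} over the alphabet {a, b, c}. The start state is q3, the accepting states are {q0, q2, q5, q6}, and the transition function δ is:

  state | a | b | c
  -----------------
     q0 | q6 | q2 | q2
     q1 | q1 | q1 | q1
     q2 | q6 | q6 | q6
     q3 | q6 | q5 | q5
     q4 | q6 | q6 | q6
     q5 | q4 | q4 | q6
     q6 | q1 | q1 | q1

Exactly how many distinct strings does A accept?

The useful subgraph on states {q3, q4, q5, q6} is acyclic, so L(A) is finite; the longest accepting path visits 4 useful states, giving maximum string length 3.
Counting accepting paths from q3 by length: 3 of length 1, 2 of length 2, 12 of length 3. Total 17.

17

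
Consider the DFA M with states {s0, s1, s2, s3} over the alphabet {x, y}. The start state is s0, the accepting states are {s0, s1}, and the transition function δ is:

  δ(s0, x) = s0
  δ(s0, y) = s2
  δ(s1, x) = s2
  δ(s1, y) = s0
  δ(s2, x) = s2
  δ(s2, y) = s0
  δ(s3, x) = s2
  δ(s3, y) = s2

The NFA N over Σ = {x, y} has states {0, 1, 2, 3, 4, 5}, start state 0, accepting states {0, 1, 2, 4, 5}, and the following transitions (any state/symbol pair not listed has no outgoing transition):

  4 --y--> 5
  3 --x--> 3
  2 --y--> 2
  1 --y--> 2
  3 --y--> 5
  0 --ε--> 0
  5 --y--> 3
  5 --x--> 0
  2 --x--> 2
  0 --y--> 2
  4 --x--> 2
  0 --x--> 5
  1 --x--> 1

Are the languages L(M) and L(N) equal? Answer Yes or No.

The string y is accepted by N but rejected by M.
So L(M) ≠ L(N).

No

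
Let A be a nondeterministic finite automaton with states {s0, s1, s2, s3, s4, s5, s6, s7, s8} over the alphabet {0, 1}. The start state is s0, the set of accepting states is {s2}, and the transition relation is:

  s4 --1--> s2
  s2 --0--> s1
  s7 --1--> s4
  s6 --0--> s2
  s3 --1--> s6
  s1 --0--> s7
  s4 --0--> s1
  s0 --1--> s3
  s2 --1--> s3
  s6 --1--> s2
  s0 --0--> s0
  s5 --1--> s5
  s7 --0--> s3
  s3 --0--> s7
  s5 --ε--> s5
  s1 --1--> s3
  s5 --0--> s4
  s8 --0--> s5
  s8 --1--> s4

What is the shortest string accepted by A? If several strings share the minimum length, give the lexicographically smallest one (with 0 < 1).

A breadth-first search from s0 reaches an accepting state first via the path s0 → s3 → s6 → s2 on input 110.
No string of length < 3 is accepted (BFS exhausts all shorter strings without reaching an accepting state), and 110 is the lexicographically least accepting string of length 3.

110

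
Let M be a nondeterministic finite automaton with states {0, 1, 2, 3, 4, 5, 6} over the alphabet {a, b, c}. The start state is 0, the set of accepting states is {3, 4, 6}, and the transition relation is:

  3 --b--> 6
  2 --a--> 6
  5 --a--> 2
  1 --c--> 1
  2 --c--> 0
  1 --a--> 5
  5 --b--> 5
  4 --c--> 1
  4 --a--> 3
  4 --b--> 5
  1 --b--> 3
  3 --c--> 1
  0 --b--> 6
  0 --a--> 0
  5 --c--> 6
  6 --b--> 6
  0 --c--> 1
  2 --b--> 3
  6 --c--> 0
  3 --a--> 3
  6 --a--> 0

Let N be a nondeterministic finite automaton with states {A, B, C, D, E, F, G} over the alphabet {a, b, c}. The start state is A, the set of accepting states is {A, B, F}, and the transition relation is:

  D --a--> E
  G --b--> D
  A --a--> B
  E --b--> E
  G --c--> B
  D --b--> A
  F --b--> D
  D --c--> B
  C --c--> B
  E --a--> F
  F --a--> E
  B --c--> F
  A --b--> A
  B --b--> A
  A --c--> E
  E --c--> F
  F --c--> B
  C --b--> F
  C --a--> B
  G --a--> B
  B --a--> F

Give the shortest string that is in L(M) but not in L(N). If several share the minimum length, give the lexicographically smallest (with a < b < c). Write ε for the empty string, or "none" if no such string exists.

cb

The string cb is accepted by M but not by N.
No shorter string lies in the difference, and cb is the lexicographically first length-2 string in L(M) \ L(N).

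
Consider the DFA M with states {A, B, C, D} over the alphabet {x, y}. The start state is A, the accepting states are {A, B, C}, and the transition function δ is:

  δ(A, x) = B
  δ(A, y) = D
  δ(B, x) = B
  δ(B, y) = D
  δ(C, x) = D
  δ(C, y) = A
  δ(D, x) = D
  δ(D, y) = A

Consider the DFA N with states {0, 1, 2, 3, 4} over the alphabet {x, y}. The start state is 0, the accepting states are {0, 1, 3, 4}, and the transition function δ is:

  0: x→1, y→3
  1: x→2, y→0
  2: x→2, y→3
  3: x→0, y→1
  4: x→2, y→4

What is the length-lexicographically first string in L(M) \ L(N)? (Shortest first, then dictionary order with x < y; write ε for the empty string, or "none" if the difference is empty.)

The string xx is accepted by M but not by N.
No shorter string lies in the difference, and xx is the lexicographically first length-2 string in L(M) \ L(N).

xx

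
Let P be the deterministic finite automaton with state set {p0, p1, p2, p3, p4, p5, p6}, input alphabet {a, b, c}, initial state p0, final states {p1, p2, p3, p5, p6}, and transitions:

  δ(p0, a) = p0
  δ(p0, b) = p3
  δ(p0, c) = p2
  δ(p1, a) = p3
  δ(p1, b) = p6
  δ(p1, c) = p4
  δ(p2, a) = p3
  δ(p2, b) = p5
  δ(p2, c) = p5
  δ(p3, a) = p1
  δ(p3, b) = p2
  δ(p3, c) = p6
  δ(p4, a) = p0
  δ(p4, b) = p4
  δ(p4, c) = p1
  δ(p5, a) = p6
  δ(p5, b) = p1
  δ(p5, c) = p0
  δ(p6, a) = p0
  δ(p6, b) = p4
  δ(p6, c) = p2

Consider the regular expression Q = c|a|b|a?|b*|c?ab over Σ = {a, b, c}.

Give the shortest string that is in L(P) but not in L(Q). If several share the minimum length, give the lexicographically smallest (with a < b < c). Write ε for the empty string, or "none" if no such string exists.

ac

The string ac is accepted by P but not by Q.
No shorter string lies in the difference, and ac is the lexicographically first length-2 string in L(P) \ L(Q).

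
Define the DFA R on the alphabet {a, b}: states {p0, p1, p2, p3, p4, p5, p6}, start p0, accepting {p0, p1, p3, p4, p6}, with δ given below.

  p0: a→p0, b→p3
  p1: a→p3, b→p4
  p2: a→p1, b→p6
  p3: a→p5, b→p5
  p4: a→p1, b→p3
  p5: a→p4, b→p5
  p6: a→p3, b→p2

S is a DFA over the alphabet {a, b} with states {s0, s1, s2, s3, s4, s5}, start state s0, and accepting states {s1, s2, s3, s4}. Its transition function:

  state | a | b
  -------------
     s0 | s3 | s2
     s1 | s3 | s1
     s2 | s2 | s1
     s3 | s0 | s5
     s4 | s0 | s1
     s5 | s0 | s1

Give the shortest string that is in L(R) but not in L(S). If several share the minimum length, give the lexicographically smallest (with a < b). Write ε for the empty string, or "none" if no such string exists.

ε

The empty string ε is accepted by R but not by S.
Since ε is the unique shortest string, it is the required witness.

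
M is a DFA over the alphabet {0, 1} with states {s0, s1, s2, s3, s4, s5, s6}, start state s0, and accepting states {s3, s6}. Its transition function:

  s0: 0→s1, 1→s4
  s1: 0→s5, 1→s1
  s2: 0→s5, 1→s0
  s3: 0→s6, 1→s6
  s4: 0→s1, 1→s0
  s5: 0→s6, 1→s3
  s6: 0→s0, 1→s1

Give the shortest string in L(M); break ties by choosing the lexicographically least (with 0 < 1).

A breadth-first search from s0 reaches an accepting state first via the path s0 → s1 → s5 → s6 on input 000.
No string of length < 3 is accepted (BFS exhausts all shorter strings without reaching an accepting state), and 000 is the lexicographically least accepting string of length 3.

000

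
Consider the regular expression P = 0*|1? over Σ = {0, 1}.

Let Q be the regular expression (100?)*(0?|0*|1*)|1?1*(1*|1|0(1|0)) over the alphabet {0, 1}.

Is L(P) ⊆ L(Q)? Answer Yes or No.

Converting the expression P to a DFA (subset construction, then merging equivalent states) gives the minimal DFA with states {p0, p1, p2, p3}, start state p0, accepting states {p0, p1, p2} and transitions p0: 0→p1, 1→p2; p1: 0→p1, 1→p3; p2: 0→p3, 1→p3; p3: 0→p3, 1→p3.
Converting the expression Q to a DFA (subset construction, then merging equivalent states) gives the minimal DFA with states {q0, q1, q2, q3, q4, q5, q6, q7, q8, q9, q10, q11}, start state q0, accepting states {q0, q1, q2, q3, q4, q5, q6, q8, q9, q11} and transitions q0: 0→q1, 1→q2; q1: 0→q3, 1→q4; q2: 0→q5, 1→q6; q3: 0→q3, 1→q7; q4: 0→q7, 1→q7; q5: 0→q8, 1→q9; q6: 0→q10, 1→q6; q7: 0→q7, 1→q7; q8: 0→q3, 1→q9; q9: 0→q5, 1→q11; q10: 0→q4, 1→q4; q11: 0→q7, 1→q11.
Exploring the product automaton P × Q from the start pair (p0, q0), following both machines on each input symbol, reaches 13 state pairs: (p0, q0), (p1, q1), (p2, q2), (p1, q3), (p3, q4), (p3, q5), (p3, q6), (p3, q7), (p3, q8), (p3, q9), (p3, q10), (p3, q3), (p3, q11).
P accepts in {p0, p1, p2} and Q accepts in {q0, q1, q2, q3, q4, q5, q6, q8, q9, q11}. The reachable pairs whose P-component is accepting are (p0, q0), (p1, q1), (p2, q2), (p1, q3); in each of them the Q-component is accepting too, so the product for L(P) \ L(Q) (P-component accepting, Q-component rejecting) has no reachable accepting pair and the difference is empty.
Hence every string in L(P) is also in L(Q).

Yes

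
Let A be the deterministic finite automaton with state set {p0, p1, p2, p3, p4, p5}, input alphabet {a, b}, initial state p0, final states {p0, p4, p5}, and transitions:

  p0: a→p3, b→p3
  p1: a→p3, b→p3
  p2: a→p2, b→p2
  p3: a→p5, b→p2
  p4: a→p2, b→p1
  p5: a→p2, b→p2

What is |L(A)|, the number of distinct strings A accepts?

The useful subgraph on states {p0, p3, p5} is acyclic, so L(A) is finite; the longest accepting path visits 3 useful states, giving maximum string length 2.
Counting accepting paths from p0 by length: 1 of length 0, 2 of length 2. Total 3.

3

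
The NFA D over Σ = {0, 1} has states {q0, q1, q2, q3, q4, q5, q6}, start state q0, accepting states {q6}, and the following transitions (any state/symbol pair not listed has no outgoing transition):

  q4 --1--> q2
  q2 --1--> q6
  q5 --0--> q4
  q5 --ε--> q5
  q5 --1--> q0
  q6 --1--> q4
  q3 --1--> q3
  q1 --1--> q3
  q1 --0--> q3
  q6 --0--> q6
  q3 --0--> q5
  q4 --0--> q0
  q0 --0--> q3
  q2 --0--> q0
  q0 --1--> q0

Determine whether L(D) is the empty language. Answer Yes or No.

The string 00011 is accepted: the run q0 → q3 → q5 → q4 → q2 → q6 ends in the accepting state q6.
Since at least one string is accepted, L(D) is not empty.

No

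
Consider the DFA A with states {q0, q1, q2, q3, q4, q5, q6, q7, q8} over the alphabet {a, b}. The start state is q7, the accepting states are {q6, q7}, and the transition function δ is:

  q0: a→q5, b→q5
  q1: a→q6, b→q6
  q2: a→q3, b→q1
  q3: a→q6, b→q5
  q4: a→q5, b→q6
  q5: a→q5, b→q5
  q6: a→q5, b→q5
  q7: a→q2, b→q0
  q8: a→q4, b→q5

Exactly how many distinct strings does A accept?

The useful subgraph on states {q1, q2, q3, q6, q7} is acyclic, so L(A) is finite; the longest accepting path visits 4 useful states, giving maximum string length 3.
Counting accepting paths from q7 by length: 1 of length 0, 3 of length 3. Total 4.

4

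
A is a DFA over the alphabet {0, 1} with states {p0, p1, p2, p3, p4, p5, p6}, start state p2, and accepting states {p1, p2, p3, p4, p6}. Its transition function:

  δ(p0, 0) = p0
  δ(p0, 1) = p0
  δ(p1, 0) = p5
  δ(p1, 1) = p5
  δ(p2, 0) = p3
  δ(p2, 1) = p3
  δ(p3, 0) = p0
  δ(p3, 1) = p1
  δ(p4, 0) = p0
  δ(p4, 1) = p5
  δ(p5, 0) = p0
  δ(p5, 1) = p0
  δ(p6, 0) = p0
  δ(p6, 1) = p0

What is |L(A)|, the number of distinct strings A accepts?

5

The useful subgraph on states {p1, p2, p3} is acyclic, so L(A) is finite; the longest accepting path visits 3 useful states, giving maximum string length 2.
Counting accepting paths from p2 by length: 1 of length 0, 2 of length 1, 2 of length 2. Total 5.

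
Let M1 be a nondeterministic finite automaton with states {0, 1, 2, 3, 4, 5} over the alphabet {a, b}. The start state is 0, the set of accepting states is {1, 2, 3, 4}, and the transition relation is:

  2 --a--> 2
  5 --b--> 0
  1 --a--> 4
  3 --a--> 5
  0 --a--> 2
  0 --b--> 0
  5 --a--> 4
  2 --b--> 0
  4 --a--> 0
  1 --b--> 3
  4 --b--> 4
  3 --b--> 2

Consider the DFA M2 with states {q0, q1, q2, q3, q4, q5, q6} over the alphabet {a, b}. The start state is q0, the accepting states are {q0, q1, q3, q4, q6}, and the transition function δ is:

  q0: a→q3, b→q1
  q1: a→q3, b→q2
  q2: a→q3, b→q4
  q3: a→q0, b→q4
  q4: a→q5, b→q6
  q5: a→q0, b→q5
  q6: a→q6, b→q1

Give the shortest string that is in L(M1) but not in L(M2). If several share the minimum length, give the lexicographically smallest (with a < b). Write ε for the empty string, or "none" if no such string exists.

aba

The string aba is accepted by M1 but not by M2.
No shorter string lies in the difference, and aba is the lexicographically first length-3 string in L(M1) \ L(M2).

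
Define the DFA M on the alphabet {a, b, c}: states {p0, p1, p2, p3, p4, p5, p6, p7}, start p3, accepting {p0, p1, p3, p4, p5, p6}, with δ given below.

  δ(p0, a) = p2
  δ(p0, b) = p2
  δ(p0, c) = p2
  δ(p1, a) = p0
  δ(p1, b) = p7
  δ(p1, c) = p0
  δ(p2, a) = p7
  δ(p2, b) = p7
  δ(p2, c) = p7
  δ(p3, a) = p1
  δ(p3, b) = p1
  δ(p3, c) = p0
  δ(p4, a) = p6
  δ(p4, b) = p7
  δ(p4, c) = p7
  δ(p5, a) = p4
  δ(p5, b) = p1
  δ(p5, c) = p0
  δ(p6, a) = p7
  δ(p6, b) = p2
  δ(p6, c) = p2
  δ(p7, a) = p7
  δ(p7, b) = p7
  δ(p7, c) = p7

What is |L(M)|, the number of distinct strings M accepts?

8

The useful subgraph on states {p0, p1, p3} is acyclic, so L(M) is finite; the longest accepting path visits 3 useful states, giving maximum string length 2.
Counting accepting paths from p3 by length: 1 of length 0, 3 of length 1, 4 of length 2. Total 8.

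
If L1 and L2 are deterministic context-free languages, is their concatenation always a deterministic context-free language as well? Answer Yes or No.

No

Take L₁ = {ε, c} (finite, hence regular and DCFL) and L₂ = {c aⁿbⁿ : n≥0} ∪ {cc aⁿb²ⁿ : n≥0} (a DCFL: the number of leading c's tells the DPDA whether to pop one stack symbol per b or per two b's). Then L₁L₂ ∩ cca⁺b* = {cc aⁿbⁿ : n≥1} ∪ {cc aⁿb²ⁿ : n≥1}. If L₁L₂ were a DCFL, so would be this intersection with a regular set, and a DPDA for it started from its configuration after reading cc would accept {aⁿbⁿ : n≥1} ∪ {aⁿb²ⁿ : n≥1}, which no deterministic PDA accepts (a DPDA for it would have a single run on aⁿb²ⁿ, accepting after the prefix aⁿbⁿ and accepting again after n more b's; an ordinary PDA that simulates it on a's and b's and, at any moment when it is accepting, may switch to reading only a fresh letter d while feeding each d to the simulation as a b, would accept aⁱbʲdᵏ (k≥1) exactly when both aⁱbʲ and aⁱbʲ⁺ᵏ are in the language, i.e. its language intersected with the regular set a*b*d⁺ would be exactly {aⁿbⁿdⁿ : n≥1} — impossible, since context-free languages are closed under intersection with regular sets and {aⁿbⁿdⁿ} is not context-free). Hence L₁L₂ is not a DCFL.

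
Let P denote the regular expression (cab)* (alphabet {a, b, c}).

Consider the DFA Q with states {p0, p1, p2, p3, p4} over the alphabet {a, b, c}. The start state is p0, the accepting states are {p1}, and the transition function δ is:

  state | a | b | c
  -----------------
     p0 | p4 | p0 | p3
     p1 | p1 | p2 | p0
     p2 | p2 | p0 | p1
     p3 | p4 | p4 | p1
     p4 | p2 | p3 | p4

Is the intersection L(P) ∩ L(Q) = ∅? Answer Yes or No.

Converting the expression P to a DFA (subset construction, then merging equivalent states) gives the minimal DFA with states {r0, r1, r2, r3}, start state r0, accepting states {r0} and transitions r0: a→r1, b→r1, c→r2; r1: a→r1, b→r1, c→r1; r2: a→r3, b→r1, c→r1; r3: a→r1, b→r0, c→r1.
Exploring the product automaton P × Q from the start pair (r0, p0), following both machines on each input symbol, reaches 12 state pairs: (r0, p0), (r1, p4), (r1, p0), (r2, p3), (r1, p2), (r1, p3), (r3, p4), (r1, p1), (r0, p3), (r2, p1), (r3, p1), (r0, p2).
P accepts in {r0} and Q accepts in {p1}; no reachable pair has both components accepting, so no string drives both machines to acceptance simultaneously and L(P) ∩ L(Q) = ∅.
So no string is accepted by both, and the intersection is empty.

Yes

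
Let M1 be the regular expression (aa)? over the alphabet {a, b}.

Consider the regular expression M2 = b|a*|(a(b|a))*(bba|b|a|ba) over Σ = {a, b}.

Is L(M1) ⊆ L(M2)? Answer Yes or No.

Yes

Converting the expression M1 to a DFA (subset construction, then merging equivalent states) gives the minimal DFA with states {r0, r1, r2, r3}, start state r0, accepting states {r0, r3} and transitions r0: a→r1, b→r2; r1: a→r3, b→r2; r2: a→r2, b→r2; r3: a→r2, b→r2.
Converting the expression M2 to a DFA (subset construction, then merging equivalent states) gives the minimal DFA with states {t0, t1, t2, t3, t4, t5, t6, t7}, start state t0, accepting states {t0, t1, t2, t4, t6} and transitions t0: a→t1, b→t2; t1: a→t0, b→t3; t2: a→t4, b→t5; t3: a→t6, b→t2; t4: a→t7, b→t7; t5: a→t4, b→t7; t6: a→t3, b→t3; t7: a→t7, b→t7.
Exploring the product automaton M1 × M2 from the start pair (r0, t0), following both machines on each input symbol, reaches 11 state pairs: (r0, t0), (r1, t1), (r2, t2), (r3, t0), (r2, t3), (r2, t4), (r2, t5), (r2, t1), (r2, t6), (r2, t7), (r2, t0).
M1 accepts in {r0, r3} and M2 accepts in {t0, t1, t2, t4, t6}. The reachable pairs whose M1-component is accepting are (r0, t0), (r3, t0); in each of them the M2-component is accepting too, so the product for L(M1) \ L(M2) (M1-component accepting, M2-component rejecting) has no reachable accepting pair and the difference is empty.
Hence every string in L(M1) is also in L(M2).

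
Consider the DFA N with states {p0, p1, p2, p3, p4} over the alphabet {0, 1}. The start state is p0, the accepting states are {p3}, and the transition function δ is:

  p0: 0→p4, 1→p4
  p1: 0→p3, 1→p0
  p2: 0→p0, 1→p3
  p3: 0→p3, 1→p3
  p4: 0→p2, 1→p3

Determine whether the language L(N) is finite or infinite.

State p0 is reachable from the start and can reach an accepting state, and it lies on the cycle p0 → p4 → p2 → p0.
Traversing that cycle any number of times yields accepted strings of unbounded length, so the language is infinite.

infinite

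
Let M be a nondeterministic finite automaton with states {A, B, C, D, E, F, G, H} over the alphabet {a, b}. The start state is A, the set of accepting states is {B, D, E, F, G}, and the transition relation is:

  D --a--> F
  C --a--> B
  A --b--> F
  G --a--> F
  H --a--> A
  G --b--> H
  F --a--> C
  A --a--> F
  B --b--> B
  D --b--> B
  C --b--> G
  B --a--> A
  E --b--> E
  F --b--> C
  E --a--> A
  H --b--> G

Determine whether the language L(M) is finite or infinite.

infinite

State A is reachable from the start and can reach an accepting state, and it lies on the cycle A → F → C → B → A.
Traversing that cycle any number of times yields accepted strings of unbounded length, so the language is infinite.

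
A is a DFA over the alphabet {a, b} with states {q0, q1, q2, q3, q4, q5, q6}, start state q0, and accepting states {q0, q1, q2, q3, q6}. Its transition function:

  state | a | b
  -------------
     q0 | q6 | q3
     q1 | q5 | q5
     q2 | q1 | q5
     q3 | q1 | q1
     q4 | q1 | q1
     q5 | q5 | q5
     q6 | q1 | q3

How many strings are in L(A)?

The useful subgraph on states {q0, q1, q3, q6} is acyclic, so L(A) is finite; the longest accepting path visits 4 useful states, giving maximum string length 3.
Counting accepting paths from q0 by length: 1 of length 0, 2 of length 1, 4 of length 2, 2 of length 3. Total 9.

9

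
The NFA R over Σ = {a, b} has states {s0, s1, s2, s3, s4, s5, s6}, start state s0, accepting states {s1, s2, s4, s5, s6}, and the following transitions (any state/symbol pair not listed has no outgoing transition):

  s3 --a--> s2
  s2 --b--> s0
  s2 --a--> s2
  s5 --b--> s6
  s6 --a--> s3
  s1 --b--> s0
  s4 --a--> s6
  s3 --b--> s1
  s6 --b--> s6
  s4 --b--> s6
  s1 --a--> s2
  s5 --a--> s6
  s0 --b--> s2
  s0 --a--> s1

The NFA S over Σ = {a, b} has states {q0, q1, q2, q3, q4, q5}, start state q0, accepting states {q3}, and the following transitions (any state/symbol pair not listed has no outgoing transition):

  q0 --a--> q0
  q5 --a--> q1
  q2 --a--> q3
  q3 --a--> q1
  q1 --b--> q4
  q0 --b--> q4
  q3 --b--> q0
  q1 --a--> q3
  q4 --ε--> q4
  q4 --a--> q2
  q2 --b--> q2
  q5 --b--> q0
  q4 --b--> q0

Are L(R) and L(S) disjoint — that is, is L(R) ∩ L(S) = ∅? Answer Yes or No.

The string baa is accepted by both R and S.
Hence L(R) ∩ L(S) ≠ ∅.

No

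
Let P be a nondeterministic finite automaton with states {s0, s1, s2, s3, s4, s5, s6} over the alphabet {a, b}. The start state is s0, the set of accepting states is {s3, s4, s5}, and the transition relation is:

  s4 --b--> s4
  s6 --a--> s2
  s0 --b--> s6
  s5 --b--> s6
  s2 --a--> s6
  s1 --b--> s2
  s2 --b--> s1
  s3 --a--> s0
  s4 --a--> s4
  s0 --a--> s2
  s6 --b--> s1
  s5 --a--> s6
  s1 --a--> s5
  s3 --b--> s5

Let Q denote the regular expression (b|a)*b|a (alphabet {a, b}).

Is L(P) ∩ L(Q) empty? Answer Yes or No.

Yes

Converting the expression Q to a DFA (subset construction, then merging equivalent states) gives the minimal DFA with states {q0, q1, q2}, start state q0, accepting states {q1} and transitions q0: a→q1, b→q1; q1: a→q2, b→q1; q2: a→q2, b→q1.
Exploring the product automaton P × Q from the start pair (s0, q0), following both machines on each input symbol, reaches 7 state pairs: (s0, q0), (s2, q1), (s6, q1), (s6, q2), (s1, q1), (s2, q2), (s5, q2).
P accepts in {s3, s4, s5} and Q accepts in {q1}; no reachable pair has both components accepting, so no string drives both machines to acceptance simultaneously and L(P) ∩ L(Q) = ∅.
So no string is accepted by both, and the intersection is empty.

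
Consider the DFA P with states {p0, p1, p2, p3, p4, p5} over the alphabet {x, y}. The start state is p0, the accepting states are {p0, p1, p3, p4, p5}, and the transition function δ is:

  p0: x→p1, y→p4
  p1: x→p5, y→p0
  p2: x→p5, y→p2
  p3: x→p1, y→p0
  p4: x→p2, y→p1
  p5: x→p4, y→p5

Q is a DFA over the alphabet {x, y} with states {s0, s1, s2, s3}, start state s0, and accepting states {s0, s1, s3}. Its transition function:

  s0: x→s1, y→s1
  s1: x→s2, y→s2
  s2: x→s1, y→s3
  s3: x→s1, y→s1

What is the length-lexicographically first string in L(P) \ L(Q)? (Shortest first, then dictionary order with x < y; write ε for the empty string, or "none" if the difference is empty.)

xx

The string xx is accepted by P but not by Q.
No shorter string lies in the difference, and xx is the lexicographically first length-2 string in L(P) \ L(Q).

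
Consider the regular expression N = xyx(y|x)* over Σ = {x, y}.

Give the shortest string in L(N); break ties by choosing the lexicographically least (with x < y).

By inspection of the expression, no string of length less than 3 matches, and xyx is the lexicographically first match of length 3.

xyx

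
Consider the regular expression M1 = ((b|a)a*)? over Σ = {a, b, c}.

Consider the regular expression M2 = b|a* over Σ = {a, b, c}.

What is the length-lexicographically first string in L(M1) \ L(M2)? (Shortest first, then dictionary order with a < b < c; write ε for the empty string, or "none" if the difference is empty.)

The string ba is accepted by M1 but not by M2.
No shorter string lies in the difference, and ba is the lexicographically first length-2 string in L(M1) \ L(M2).

ba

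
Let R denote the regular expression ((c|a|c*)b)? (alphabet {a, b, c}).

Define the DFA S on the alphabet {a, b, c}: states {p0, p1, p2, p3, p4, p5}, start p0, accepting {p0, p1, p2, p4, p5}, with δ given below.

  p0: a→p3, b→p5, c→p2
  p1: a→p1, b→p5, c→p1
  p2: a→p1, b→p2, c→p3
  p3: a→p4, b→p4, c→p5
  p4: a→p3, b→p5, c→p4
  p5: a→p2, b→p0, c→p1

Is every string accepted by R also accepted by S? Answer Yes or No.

Yes

Converting the expression R to a DFA (subset construction, then merging equivalent states) gives the minimal DFA with states {r0, r1, r2, r3, r4}, start state r0, accepting states {r0, r2} and transitions r0: a→r1, b→r2, c→r3; r1: a→r4, b→r2, c→r4; r2: a→r4, b→r4, c→r4; r3: a→r4, b→r2, c→r3; r4: a→r4, b→r4, c→r4.
Exploring the product automaton R × S from the start pair (r0, p0), following both machines on each input symbol, reaches 16 state pairs: (r0, p0), (r1, p3), (r2, p5), (r3, p2), (r4, p4), (r2, p4), (r4, p5), (r4, p2), (r4, p0), (r4, p1), (r2, p2), (r3, p3), (r4, p3), (r3, p5), (r2, p0), (r3, p1).
R accepts in {r0, r2} and S accepts in {p0, p1, p2, p4, p5}. The reachable pairs whose R-component is accepting are (r0, p0), (r2, p5), (r2, p4), (r2, p2), (r2, p0); in each of them the S-component is accepting too, so the product for L(R) \ L(S) (R-component accepting, S-component rejecting) has no reachable accepting pair and the difference is empty.
Hence every string in L(R) is also in L(S).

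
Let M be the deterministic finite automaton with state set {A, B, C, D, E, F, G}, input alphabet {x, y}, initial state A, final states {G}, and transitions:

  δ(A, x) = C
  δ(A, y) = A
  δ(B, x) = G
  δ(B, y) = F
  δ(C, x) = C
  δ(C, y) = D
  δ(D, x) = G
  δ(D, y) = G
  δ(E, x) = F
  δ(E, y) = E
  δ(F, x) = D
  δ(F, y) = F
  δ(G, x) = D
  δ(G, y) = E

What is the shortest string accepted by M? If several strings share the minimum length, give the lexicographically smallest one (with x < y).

A breadth-first search from A reaches an accepting state first via the path A → C → D → G on input xyx.
No string of length < 3 is accepted (BFS exhausts all shorter strings without reaching an accepting state), and xyx is the lexicographically least accepting string of length 3.

xyx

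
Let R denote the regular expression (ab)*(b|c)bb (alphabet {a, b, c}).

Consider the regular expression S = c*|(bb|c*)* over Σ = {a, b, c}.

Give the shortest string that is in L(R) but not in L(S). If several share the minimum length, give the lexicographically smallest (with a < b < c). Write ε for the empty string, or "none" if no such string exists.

bbb

The string bbb is accepted by R but not by S.
No shorter string lies in the difference, and bbb is the lexicographically first length-3 string in L(R) \ L(S).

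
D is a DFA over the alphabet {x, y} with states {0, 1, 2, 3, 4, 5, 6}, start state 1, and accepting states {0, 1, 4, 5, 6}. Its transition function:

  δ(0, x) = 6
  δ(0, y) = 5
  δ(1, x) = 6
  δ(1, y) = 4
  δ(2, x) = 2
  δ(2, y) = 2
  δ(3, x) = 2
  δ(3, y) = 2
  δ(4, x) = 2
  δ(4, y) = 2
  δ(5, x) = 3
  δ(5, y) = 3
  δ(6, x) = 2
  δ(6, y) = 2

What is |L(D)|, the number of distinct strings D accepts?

3

The useful subgraph on states {1, 4, 6} is acyclic, so L(D) is finite; the longest accepting path visits 2 useful states, giving maximum string length 1.
Counting accepting paths from 1 by length: 1 of length 0, 2 of length 1. Total 3.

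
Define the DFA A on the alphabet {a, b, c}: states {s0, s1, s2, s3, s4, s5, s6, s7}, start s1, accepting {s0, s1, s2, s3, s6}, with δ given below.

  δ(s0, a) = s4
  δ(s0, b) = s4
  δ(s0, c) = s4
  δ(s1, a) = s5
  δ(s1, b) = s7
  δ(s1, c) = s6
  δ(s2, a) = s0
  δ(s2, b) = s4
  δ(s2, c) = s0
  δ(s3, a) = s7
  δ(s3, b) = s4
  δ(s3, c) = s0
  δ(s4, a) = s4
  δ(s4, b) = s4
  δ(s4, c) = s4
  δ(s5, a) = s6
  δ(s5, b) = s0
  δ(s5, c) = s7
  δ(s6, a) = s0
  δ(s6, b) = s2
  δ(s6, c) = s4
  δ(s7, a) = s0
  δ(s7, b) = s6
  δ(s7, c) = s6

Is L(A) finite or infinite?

The useful states (reachable from s1 and able to reach an accepting state) are {s0, s1, s2, s5, s6, s7}.
Restricted to these states the transition graph has no cycle, so every accepting path has bounded length and L is finite.

finite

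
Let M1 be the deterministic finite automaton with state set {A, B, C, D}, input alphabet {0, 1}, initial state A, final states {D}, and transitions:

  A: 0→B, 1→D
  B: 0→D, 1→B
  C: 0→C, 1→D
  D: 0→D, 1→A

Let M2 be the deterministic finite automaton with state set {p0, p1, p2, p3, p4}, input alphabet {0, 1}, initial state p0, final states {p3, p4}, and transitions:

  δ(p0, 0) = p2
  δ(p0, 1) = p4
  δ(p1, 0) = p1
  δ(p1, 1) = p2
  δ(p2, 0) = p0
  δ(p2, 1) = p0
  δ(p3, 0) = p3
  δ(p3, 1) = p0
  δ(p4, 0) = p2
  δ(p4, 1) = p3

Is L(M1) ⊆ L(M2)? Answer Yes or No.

No

The string 00 is in L(M1) but not in L(M2).
So L(M1) ⊄ L(M2).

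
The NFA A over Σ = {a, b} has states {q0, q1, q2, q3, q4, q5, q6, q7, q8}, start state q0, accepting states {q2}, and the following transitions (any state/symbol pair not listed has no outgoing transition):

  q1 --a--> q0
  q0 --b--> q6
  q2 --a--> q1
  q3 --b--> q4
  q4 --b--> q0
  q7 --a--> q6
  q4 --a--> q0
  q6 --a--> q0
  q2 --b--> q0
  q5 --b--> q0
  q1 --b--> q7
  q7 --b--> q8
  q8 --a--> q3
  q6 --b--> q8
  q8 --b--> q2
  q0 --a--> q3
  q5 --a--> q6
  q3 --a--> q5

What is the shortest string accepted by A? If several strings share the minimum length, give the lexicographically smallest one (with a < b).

A breadth-first search from q0 reaches an accepting state first via the path q0 → q6 → q8 → q2 on input bbb.
No string of length < 3 is accepted (BFS exhausts all shorter strings without reaching an accepting state), and bbb is the lexicographically least accepting string of length 3.

bbb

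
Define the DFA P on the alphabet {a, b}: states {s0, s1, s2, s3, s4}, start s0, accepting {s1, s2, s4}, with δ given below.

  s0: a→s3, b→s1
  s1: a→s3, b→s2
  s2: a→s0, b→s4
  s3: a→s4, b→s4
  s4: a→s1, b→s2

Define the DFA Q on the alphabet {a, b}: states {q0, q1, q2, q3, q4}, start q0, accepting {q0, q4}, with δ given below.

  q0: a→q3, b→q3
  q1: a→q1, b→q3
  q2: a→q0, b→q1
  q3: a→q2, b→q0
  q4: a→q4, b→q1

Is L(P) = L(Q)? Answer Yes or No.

The string b is accepted by P but rejected by Q.
So L(P) ≠ L(Q).

No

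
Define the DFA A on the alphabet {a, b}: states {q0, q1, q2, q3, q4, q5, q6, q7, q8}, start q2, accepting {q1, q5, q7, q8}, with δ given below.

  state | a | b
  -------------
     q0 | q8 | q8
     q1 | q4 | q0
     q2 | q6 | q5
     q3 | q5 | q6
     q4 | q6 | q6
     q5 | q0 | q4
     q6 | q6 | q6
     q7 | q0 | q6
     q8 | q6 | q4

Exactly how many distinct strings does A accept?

3

The useful subgraph on states {q0, q2, q5, q8} is acyclic, so L(A) is finite; the longest accepting path visits 4 useful states, giving maximum string length 3.
Counting accepting paths from q2 by length: 1 of length 1, 2 of length 3. Total 3.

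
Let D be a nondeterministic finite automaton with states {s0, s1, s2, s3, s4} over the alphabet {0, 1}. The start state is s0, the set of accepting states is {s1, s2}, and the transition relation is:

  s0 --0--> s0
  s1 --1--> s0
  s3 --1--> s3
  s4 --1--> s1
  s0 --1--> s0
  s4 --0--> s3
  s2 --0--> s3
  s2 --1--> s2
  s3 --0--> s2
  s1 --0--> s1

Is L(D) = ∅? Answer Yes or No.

Yes

The states reachable from the start state are {s0}.
None of the accepting states {s1, s2} is reachable, so no string is accepted and L(D) = ∅.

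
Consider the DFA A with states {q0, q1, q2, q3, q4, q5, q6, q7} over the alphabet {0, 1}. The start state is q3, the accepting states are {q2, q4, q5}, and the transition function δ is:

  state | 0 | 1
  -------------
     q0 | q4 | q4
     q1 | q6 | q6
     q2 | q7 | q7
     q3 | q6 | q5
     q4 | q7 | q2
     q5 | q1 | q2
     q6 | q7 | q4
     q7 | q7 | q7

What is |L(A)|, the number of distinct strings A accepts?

8

The useful subgraph on states {q1, q2, q3, q4, q5, q6} is acyclic, so L(A) is finite; the longest accepting path visits 6 useful states, giving maximum string length 5.
Counting accepting paths from q3 by length: 1 of length 1, 2 of length 2, 1 of length 3, 2 of length 4, 2 of length 5. Total 8.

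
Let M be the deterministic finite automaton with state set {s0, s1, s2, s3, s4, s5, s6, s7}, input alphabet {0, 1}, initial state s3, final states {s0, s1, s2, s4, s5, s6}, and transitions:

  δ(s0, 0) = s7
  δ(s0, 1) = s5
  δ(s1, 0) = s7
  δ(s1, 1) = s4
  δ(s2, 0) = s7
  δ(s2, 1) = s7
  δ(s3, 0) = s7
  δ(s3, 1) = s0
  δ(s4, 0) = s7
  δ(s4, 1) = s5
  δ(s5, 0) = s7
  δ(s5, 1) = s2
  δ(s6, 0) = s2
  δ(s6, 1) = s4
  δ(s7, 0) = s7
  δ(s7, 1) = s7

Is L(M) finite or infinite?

The useful states (reachable from s3 and able to reach an accepting state) are {s0, s2, s3, s5}.
Restricted to these states the transition graph has no cycle, so every accepting path has bounded length and L is finite.

finite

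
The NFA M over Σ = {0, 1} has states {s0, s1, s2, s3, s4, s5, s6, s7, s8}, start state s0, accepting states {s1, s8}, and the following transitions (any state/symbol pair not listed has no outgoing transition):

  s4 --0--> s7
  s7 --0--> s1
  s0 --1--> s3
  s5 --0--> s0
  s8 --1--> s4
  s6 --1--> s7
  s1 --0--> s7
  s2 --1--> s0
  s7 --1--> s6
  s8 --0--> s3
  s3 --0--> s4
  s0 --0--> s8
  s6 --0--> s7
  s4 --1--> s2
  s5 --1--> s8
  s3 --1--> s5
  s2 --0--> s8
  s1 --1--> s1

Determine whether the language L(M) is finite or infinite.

State s8 is reachable from the start and can reach an accepting state, and it lies on the cycle s8 → s3 → s4 → s2 → s8.
Traversing that cycle any number of times yields accepted strings of unbounded length, so the language is infinite.

infinite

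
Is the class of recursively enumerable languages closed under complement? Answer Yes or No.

If both L and its complement were r.e., running the two recognisers in parallel would decide L, so L would be recursive; but there are r.e. languages that are not recursive (e.g. the halting problem), and their complements are therefore not r.e.

No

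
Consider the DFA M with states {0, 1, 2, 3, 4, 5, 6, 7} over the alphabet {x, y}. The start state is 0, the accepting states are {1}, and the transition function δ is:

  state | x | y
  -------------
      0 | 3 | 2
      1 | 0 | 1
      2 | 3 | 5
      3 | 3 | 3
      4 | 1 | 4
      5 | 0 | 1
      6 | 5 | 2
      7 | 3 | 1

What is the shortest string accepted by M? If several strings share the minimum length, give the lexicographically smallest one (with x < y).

A breadth-first search from 0 reaches an accepting state first via the path 0 → 2 → 5 → 1 on input yyy.
No string of length < 3 is accepted (BFS exhausts all shorter strings without reaching an accepting state), and yyy is the lexicographically least accepting string of length 3.

yyy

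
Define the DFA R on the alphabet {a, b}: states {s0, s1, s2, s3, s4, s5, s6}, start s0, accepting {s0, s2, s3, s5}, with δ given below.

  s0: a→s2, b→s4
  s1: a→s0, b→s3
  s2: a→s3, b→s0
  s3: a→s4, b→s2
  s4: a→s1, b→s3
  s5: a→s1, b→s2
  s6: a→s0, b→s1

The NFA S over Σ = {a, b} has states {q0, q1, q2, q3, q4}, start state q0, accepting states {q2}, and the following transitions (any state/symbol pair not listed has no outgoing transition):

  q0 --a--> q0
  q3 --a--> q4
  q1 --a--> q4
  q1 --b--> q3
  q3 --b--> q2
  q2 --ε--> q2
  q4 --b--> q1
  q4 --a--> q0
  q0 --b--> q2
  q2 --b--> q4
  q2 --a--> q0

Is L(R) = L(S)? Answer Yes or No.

The empty string ε is accepted by R but rejected by S.
So L(R) ≠ L(S).

No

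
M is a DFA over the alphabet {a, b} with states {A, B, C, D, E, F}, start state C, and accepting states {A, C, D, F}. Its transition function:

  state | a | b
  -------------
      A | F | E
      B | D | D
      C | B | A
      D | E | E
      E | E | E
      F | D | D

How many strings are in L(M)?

The useful subgraph on states {A, B, C, D, F} is acyclic, so L(M) is finite; the longest accepting path visits 4 useful states, giving maximum string length 3.
Counting accepting paths from C by length: 1 of length 0, 1 of length 1, 3 of length 2, 2 of length 3. Total 7.

7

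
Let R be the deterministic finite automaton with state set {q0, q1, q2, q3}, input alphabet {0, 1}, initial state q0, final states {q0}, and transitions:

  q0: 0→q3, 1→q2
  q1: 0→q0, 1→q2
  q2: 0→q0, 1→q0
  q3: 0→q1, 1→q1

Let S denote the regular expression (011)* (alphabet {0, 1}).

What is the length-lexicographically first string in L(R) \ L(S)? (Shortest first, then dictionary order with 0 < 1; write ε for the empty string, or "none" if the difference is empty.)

The string 10 is accepted by R but not by S.
No shorter string lies in the difference, and 10 is the lexicographically first length-2 string in L(R) \ L(S).

10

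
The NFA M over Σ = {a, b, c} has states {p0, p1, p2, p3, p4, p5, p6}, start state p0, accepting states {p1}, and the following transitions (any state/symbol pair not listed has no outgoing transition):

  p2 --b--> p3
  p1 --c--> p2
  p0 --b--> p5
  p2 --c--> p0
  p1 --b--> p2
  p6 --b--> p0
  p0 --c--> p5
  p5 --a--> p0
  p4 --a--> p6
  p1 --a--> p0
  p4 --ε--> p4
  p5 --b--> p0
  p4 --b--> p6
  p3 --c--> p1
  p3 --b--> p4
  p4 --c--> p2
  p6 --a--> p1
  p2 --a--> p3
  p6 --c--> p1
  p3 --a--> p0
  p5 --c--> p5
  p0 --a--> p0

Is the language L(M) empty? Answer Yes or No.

Yes

The states reachable from the start state are {p0, p5}.
None of the accepting states {p1} is reachable, so no string is accepted and L(M) = ∅.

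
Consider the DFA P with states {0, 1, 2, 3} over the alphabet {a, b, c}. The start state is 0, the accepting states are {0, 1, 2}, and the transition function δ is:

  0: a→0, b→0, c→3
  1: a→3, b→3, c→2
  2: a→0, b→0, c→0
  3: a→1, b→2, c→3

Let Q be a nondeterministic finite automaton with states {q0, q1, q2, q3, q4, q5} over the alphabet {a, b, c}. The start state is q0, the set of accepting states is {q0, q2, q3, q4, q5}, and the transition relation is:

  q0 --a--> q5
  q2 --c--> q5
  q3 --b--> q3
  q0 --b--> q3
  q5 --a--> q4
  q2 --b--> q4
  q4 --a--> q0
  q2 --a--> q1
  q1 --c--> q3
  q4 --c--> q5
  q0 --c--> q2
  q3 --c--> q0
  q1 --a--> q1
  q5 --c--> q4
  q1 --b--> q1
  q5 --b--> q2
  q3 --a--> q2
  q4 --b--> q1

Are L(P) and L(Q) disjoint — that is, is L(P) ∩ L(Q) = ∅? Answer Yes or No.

No

The empty string ε is accepted by both P and Q.
Hence L(P) ∩ L(Q) ≠ ∅.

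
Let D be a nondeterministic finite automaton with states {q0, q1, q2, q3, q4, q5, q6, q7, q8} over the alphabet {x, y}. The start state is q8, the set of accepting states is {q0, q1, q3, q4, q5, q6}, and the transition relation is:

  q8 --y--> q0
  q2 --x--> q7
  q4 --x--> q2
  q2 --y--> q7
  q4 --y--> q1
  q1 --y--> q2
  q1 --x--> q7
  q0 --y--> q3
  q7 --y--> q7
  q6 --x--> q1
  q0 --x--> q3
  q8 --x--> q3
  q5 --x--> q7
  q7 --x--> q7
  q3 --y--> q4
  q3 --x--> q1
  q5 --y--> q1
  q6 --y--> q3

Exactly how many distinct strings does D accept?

The useful subgraph on states {q0, q1, q3, q4, q8} is acyclic, so L(D) is finite; the longest accepting path visits 5 useful states, giving maximum string length 4.
Counting accepting paths from q8 by length: 2 of length 1, 4 of length 2, 5 of length 3, 2 of length 4. Total 13.

13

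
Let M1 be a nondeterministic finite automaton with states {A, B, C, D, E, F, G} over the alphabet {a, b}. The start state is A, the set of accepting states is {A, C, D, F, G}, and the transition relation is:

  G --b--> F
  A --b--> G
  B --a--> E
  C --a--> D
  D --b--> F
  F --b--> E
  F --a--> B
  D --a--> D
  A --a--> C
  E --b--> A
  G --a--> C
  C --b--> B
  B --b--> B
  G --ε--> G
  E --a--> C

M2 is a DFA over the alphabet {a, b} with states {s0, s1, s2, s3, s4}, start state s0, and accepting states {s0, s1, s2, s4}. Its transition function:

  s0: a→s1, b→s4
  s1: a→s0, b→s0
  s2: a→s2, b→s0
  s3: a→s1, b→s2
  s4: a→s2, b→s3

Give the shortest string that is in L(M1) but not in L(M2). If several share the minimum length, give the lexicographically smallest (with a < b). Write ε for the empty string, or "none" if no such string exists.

The string bb is accepted by M1 but not by M2.
No shorter string lies in the difference, and bb is the lexicographically first length-2 string in L(M1) \ L(M2).

bb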